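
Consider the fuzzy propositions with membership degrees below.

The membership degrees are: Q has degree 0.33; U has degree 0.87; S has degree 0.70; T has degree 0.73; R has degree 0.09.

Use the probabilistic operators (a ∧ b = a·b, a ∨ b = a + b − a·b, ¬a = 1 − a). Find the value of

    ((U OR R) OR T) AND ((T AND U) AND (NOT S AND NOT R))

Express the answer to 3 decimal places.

0.168

U OR R = a + b − a·b on (0.8700, 0.0900) = 0.8817
(U OR R) OR T = a + b − a·b on (0.8817, 0.7300) = 0.9681
T AND U = a·b on (0.7300, 0.8700) = 0.6351
NOT S = 1 − 0.7000 = 0.3000
NOT R = 1 − 0.0900 = 0.9100
NOT S AND NOT R = a·b on (0.3000, 0.9100) = 0.2730
(T AND U) AND (NOT S AND NOT R) = a·b on (0.6351, 0.2730) = 0.1734
((U OR R) OR T) AND ((T AND U) AND (NOT S AND NOT R)) = a·b on (0.9681, 0.1734) = 0.1678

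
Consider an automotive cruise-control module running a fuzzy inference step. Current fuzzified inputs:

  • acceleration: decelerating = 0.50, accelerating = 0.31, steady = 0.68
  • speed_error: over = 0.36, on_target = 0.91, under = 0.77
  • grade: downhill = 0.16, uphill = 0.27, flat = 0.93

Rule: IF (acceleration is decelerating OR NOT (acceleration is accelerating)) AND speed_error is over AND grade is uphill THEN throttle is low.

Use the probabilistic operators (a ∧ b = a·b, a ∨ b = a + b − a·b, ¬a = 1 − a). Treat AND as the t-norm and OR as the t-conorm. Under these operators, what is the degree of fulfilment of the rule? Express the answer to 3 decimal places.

0.082

firing strength: (decelerating=0.50 OR ¬accelerating=1−0.31=0.69) = 0.8450; AND[a·b] with over=0.36, uphill=0.27 → w = 0.0821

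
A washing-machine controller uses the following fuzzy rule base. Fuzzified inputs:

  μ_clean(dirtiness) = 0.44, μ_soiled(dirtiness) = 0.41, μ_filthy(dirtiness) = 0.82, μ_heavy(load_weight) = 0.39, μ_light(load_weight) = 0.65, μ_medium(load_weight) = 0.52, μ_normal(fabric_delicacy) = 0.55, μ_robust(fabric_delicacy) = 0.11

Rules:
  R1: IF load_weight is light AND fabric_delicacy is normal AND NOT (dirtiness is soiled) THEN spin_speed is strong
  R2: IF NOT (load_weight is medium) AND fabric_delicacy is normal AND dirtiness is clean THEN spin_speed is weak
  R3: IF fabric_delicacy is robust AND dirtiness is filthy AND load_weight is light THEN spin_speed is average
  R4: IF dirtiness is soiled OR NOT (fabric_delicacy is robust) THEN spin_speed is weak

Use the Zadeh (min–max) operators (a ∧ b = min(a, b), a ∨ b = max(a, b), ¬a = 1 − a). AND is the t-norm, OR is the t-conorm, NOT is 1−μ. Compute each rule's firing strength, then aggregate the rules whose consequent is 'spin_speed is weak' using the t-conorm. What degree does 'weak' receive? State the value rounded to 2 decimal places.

0.89

R1: light=0.65, normal=0.55, ¬soiled=1−0.41=0.59; AND[min(a, b)] → w = 0.55
R2: ¬medium=1−0.52=0.48, normal=0.55, clean=0.44; AND[min(a, b)] → w = 0.44
R3: robust=0.11, filthy=0.82, light=0.65; AND[min(a, b)] → w = 0.11
R4: soiled=0.41, ¬robust=1−0.11=0.89; OR[max(a, b)] → w = 0.89
Rules with consequent 'weak': {R2, R4} → strengths 0.44, 0.89
Aggregate via t-conorm [max(a, b)]: 0.89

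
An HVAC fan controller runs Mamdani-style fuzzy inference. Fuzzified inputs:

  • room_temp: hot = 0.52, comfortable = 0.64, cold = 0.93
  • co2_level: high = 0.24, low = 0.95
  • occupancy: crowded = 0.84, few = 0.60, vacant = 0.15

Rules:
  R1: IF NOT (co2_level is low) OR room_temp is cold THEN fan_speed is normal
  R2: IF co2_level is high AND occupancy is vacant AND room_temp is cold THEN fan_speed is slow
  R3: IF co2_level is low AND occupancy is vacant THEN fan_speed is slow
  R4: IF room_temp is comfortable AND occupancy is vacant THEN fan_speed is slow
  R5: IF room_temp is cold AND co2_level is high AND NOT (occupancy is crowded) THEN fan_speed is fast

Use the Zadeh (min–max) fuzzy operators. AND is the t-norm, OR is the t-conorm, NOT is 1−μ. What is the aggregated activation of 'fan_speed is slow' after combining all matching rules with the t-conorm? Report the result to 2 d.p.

0.15

R1: ¬low=1−0.95=0.05, cold=0.93; OR[max(a, b)] → w = 0.93
R2: high=0.24, vacant=0.15, cold=0.93; AND[min(a, b)] → w = 0.15
R3: low=0.95, vacant=0.15; AND[min(a, b)] → w = 0.15
R4: comfortable=0.64, vacant=0.15; AND[min(a, b)] → w = 0.15
R5: cold=0.93, high=0.24, ¬crowded=1−0.84=0.16; AND[min(a, b)] → w = 0.16
Rules with consequent 'slow': {R2, R3, R4} → strengths 0.15, 0.15, 0.15
Aggregate via t-conorm [max(a, b)]: 0.15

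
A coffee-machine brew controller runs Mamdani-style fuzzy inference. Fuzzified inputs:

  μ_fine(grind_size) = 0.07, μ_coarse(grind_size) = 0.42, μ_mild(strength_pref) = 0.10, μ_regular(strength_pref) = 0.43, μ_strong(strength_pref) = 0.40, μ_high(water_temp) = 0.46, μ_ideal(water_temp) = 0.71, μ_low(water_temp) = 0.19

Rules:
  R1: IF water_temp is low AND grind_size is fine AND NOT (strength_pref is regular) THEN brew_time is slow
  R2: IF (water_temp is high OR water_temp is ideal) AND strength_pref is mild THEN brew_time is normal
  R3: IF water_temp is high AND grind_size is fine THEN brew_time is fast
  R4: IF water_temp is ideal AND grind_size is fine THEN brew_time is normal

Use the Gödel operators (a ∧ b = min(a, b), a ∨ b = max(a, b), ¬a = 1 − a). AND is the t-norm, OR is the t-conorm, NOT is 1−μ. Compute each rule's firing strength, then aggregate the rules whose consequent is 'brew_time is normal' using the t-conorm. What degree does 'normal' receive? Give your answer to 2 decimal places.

R1: low=0.19, fine=0.07, ¬regular=1−0.43=0.57; AND[min(a, b)] → w = 0.07
R2: (high=0.46 OR ideal=0.71) = 0.71; AND[min(a, b)] with mild=0.10 → w = 0.10
R3: high=0.46, fine=0.07; AND[min(a, b)] → w = 0.07
R4: ideal=0.71, fine=0.07; AND[min(a, b)] → w = 0.07
Rules with consequent 'normal': {R2, R4} → strengths 0.10, 0.07
Aggregate via t-conorm [max(a, b)]: 0.10

0.10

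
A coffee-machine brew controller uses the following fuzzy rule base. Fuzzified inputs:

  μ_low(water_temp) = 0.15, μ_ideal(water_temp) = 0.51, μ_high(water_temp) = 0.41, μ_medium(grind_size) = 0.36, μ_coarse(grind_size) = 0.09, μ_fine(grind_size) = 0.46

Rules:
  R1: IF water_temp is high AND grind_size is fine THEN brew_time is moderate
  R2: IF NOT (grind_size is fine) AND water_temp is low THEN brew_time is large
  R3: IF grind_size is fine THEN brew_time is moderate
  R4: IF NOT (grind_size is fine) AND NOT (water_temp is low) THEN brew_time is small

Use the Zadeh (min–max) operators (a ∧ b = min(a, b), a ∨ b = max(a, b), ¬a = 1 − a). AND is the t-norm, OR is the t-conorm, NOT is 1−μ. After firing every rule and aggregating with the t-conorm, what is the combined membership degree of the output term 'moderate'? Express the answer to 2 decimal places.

0.46

R1: high=0.41, fine=0.46; AND[min(a, b)] → w = 0.41
R2: ¬fine=1−0.46=0.54, low=0.15; AND[min(a, b)] → w = 0.15
R3: fine=0.46 → w = 0.46
R4: ¬fine=1−0.46=0.54, ¬low=1−0.15=0.85; AND[min(a, b)] → w = 0.54
Rules with consequent 'moderate': {R1, R3} → strengths 0.41, 0.46
Aggregate via t-conorm [max(a, b)]: 0.46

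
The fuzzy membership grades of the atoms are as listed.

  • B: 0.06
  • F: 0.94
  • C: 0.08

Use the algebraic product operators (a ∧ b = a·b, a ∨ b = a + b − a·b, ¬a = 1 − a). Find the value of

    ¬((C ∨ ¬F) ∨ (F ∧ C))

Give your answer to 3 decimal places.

¬F = 1 − 0.9400 = 0.0600
C ∨ ¬F = a + b − a·b on (0.0800, 0.0600) = 0.1352
F ∧ C = a·b on (0.9400, 0.0800) = 0.0752
(C ∨ ¬F) ∨ (F ∧ C) = a + b − a·b on (0.1352, 0.0752) = 0.2002
¬((C ∨ ¬F) ∨ (F ∧ C)) = 1 − 0.2002 = 0.7998

0.800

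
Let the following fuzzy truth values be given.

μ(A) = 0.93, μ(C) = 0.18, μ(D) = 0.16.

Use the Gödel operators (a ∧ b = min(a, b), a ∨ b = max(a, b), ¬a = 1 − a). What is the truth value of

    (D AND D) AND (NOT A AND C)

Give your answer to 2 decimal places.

0.07

D AND D = min(a, b) on (0.16, 0.16) = 0.16
NOT A = 1 − 0.93 = 0.07
NOT A AND C = min(a, b) on (0.07, 0.18) = 0.07
(D AND D) AND (NOT A AND C) = min(a, b) on (0.16, 0.07) = 0.07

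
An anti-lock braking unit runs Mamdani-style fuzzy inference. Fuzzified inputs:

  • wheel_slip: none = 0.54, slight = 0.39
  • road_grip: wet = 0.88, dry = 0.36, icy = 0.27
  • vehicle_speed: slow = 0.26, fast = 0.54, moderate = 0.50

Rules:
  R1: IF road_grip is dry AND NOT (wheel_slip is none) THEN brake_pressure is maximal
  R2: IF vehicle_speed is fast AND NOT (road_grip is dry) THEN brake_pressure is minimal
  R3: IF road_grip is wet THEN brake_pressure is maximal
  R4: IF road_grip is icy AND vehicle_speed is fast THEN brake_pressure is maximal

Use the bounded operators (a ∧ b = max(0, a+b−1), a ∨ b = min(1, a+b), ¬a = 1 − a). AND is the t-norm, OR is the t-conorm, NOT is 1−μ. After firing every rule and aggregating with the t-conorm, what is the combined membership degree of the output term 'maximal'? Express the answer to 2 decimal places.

0.88

R1: dry=0.36, ¬none=1−0.54=0.46; AND[max(0, a+b−1)] → w = 0.00
R2: fast=0.54, ¬dry=1−0.36=0.64; AND[max(0, a+b−1)] → w = 0.18
R3: wet=0.88 → w = 0.88
R4: icy=0.27, fast=0.54; AND[max(0, a+b−1)] → w = 0.00
Rules with consequent 'maximal': {R1, R3, R4} → strengths 0.00, 0.88, 0.00
Aggregate via t-conorm [min(1, a+b)]: 0.88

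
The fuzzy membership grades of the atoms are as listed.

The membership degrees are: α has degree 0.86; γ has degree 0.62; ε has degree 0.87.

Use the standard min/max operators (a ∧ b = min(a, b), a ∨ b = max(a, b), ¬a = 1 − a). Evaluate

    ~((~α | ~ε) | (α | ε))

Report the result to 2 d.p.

~α = 1 − 0.86 = 0.14
~ε = 1 − 0.87 = 0.13
~α | ~ε = max(a, b) on (0.14, 0.13) = 0.14
α | ε = max(a, b) on (0.86, 0.87) = 0.87
(~α | ~ε) | (α | ε) = max(a, b) on (0.14, 0.87) = 0.87
~((~α | ~ε) | (α | ε)) = 1 − 0.87 = 0.13

0.13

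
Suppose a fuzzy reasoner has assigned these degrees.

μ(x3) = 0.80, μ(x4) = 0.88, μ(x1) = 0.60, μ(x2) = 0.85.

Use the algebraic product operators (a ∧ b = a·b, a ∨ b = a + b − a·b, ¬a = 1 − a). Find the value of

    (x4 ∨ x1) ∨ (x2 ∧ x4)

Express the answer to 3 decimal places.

0.988

x4 ∨ x1 = a + b − a·b on (0.8800, 0.6000) = 0.9520
x2 ∧ x4 = a·b on (0.8500, 0.8800) = 0.7480
(x4 ∨ x1) ∨ (x2 ∧ x4) = a + b − a·b on (0.9520, 0.7480) = 0.9879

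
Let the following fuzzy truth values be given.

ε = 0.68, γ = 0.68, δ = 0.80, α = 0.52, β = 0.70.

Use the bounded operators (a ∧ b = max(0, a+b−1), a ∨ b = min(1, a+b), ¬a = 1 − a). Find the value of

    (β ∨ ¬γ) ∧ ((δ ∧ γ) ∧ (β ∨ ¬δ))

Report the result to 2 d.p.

0.38

¬γ = 1 − 0.68 = 0.32
β ∨ ¬γ = min(1, a+b) on (0.70, 0.32) = 1.00
δ ∧ γ = max(0, a+b−1) on (0.80, 0.68) = 0.48
¬δ = 1 − 0.80 = 0.20
β ∨ ¬δ = min(1, a+b) on (0.70, 0.20) = 0.90
(δ ∧ γ) ∧ (β ∨ ¬δ) = max(0, a+b−1) on (0.48, 0.90) = 0.38
(β ∨ ¬γ) ∧ ((δ ∧ γ) ∧ (β ∨ ¬δ)) = max(0, a+b−1) on (1.00, 0.38) = 0.38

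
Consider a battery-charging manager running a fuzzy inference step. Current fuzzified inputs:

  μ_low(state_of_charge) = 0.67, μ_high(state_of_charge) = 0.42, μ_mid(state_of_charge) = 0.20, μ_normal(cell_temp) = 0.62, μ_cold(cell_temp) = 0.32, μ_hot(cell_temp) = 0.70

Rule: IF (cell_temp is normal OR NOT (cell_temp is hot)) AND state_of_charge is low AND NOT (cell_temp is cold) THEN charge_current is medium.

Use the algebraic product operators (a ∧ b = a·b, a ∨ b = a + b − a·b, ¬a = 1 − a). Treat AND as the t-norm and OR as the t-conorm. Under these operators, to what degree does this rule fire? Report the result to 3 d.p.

firing strength: (normal=0.62 OR ¬hot=1−0.70=0.30) = 0.7340; AND[a·b] with low=0.67, ¬cold=1−0.32=0.68 → w = 0.3344

0.334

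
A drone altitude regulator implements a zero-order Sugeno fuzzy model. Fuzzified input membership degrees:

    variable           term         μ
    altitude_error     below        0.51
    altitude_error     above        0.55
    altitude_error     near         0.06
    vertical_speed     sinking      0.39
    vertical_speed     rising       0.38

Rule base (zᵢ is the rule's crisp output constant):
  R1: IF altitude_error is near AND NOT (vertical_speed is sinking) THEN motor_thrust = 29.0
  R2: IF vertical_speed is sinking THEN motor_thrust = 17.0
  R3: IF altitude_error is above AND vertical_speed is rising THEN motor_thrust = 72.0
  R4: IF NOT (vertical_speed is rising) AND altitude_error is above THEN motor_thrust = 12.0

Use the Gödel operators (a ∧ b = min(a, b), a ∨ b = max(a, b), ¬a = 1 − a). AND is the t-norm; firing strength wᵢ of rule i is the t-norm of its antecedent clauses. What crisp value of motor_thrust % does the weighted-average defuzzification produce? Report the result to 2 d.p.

R1 (z=29.0): near=0.06, ¬sinking=1−0.39=0.61; AND[min(a, b)] → w = 0.06
R2 (z=17.0): sinking=0.39 → w = 0.39
R3 (z=72.0): above=0.55, rising=0.38; AND[min(a, b)] → w = 0.38
R4 (z=12.0): ¬rising=1−0.38=0.62, above=0.55; AND[min(a, b)] → w = 0.55
Weighted average = (0.06·29.0 + 0.39·17.0 + 0.38·72.0 + 0.55·12.0) / (0.06 + 0.39 + 0.38 + 0.55)
  = 42.3300 / 1.3800 = 30.67

30.67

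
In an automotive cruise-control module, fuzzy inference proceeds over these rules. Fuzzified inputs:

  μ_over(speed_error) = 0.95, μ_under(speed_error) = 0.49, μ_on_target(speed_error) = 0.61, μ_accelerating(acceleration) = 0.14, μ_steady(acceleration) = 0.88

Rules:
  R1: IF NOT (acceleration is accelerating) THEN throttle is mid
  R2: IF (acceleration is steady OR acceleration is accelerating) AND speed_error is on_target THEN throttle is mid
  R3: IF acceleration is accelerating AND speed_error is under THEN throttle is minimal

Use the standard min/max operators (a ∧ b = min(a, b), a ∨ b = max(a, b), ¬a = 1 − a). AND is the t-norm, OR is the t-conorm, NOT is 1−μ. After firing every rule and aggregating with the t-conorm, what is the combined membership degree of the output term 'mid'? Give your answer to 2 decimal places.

R1: ¬accelerating=1−0.14=0.86 → w = 0.86
R2: (steady=0.88 OR accelerating=0.14) = 0.88; AND[min(a, b)] with on_target=0.61 → w = 0.61
R3: accelerating=0.14, under=0.49; AND[min(a, b)] → w = 0.14
Rules with consequent 'mid': {R1, R2} → strengths 0.86, 0.61
Aggregate via t-conorm [max(a, b)]: 0.86

0.86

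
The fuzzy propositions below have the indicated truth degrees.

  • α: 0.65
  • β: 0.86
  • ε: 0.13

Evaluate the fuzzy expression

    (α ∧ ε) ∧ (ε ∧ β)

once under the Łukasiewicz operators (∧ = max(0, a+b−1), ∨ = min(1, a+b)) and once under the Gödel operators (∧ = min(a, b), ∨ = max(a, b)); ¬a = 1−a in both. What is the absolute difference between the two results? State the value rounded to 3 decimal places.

Under Łukasiewicz:
  α ∧ ε = max(0, a+b−1) on (0.65, 0.13) = 0.00
  ε ∧ β = max(0, a+b−1) on (0.13, 0.86) = 0.00
  (α ∧ ε) ∧ (ε ∧ β) = max(0, a+b−1) on (0.00, 0.00) = 0.00
  → value = 0.0000
Under Gödel:
  α ∧ ε = min(a, b) on (0.65, 0.13) = 0.13
  ε ∧ β = min(a, b) on (0.13, 0.86) = 0.13
  (α ∧ ε) ∧ (ε ∧ β) = min(a, b) on (0.13, 0.13) = 0.13
  → value = 0.1300
|0.0000 − 0.1300| = 0.130

0.130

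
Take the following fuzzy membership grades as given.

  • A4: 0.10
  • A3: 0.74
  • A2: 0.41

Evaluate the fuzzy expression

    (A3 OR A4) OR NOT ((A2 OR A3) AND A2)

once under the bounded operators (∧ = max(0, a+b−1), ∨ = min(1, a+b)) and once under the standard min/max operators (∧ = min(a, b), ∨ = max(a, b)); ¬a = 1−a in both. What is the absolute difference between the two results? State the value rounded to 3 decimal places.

Under bounded:
  A3 OR A4 = min(1, a+b) on (0.74, 0.10) = 0.84
  A2 OR A3 = min(1, a+b) on (0.41, 0.74) = 1.00
  (A2 OR A3) AND A2 = max(0, a+b−1) on (1.00, 0.41) = 0.41
  NOT ((A2 OR A3) AND A2) = 1 − 0.41 = 0.59
  (A3 OR A4) OR NOT ((A2 OR A3) AND A2) = min(1, a+b) on (0.84, 0.59) = 1.00
  → value = 1.0000
Under standard min/max:
  A3 OR A4 = max(a, b) on (0.74, 0.10) = 0.74
  A2 OR A3 = max(a, b) on (0.41, 0.74) = 0.74
  (A2 OR A3) AND A2 = min(a, b) on (0.74, 0.41) = 0.41
  NOT ((A2 OR A3) AND A2) = 1 − 0.41 = 0.59
  (A3 OR A4) OR NOT ((A2 OR A3) AND A2) = max(a, b) on (0.74, 0.59) = 0.74
  → value = 0.7400
|1.0000 − 0.7400| = 0.260

0.260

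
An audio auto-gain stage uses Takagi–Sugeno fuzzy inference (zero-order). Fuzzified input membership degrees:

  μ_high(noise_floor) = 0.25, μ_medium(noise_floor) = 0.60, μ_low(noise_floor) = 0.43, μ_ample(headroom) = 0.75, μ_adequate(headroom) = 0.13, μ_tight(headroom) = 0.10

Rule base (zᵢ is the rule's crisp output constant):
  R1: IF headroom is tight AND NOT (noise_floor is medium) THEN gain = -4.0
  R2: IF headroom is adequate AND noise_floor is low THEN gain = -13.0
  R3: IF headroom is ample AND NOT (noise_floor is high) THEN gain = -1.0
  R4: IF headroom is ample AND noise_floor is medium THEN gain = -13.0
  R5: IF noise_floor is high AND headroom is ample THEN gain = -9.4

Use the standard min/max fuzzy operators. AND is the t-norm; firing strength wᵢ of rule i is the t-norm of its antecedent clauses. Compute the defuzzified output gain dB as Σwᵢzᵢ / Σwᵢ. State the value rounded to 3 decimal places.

R1 (z=-4.0): tight=0.10, ¬medium=1−0.60=0.40; AND[min(a, b)] → w = 0.10
R2 (z=-13.0): adequate=0.13, low=0.43; AND[min(a, b)] → w = 0.13
R3 (z=-1.0): ample=0.75, ¬high=1−0.25=0.75; AND[min(a, b)] → w = 0.75
R4 (z=-13.0): ample=0.75, medium=0.60; AND[min(a, b)] → w = 0.60
R5 (z=-9.4): high=0.25, ample=0.75; AND[min(a, b)] → w = 0.25
Weighted average = (0.10·-4.0 + 0.13·-13.0 + 0.75·-1.0 + 0.60·-13.0 + 0.25·-9.4) / (0.10 + 0.13 + 0.75 + 0.60 + 0.25)
  = -12.9900 / 1.8300 = -7.098

-7.098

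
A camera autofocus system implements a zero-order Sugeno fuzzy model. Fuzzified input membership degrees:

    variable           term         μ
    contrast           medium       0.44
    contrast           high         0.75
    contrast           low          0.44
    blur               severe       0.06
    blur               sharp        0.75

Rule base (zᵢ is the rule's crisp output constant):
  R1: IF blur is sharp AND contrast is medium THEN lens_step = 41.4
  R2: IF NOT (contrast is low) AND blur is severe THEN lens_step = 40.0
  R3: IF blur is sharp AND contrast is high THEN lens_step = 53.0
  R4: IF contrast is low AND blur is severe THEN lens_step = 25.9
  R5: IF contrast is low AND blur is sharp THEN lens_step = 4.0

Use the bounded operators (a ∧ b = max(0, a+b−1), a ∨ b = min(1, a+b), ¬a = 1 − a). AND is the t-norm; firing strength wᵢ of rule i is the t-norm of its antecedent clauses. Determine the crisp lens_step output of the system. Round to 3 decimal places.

39.916

R1 (z=41.4): sharp=0.75, medium=0.44; AND[max(0, a+b−1)] → w = 0.19
R2 (z=40.0): ¬low=1−0.44=0.56, severe=0.06; AND[max(0, a+b−1)] → w = 0.00
R3 (z=53.0): sharp=0.75, high=0.75; AND[max(0, a+b−1)] → w = 0.50
R4 (z=25.9): low=0.44, severe=0.06; AND[max(0, a+b−1)] → w = 0.00
R5 (z=4.0): low=0.44, sharp=0.75; AND[max(0, a+b−1)] → w = 0.19
Weighted average = (0.19·41.4 + 0.00·40.0 + 0.50·53.0 + 0.00·25.9 + 0.19·4.0) / (0.19 + 0.00 + 0.50 + 0.00 + 0.19)
  = 35.1260 / 0.8800 = 39.916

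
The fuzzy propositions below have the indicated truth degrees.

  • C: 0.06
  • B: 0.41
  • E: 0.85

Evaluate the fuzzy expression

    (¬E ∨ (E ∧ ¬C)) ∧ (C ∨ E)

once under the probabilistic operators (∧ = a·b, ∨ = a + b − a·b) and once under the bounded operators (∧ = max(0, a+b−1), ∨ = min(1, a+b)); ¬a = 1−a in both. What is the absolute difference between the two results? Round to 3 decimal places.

Under probabilistic:
  ¬E = 1 − 0.8500 = 0.1500
  ¬C = 1 − 0.0600 = 0.9400
  E ∧ ¬C = a·b on (0.8500, 0.9400) = 0.7990
  ¬E ∨ (E ∧ ¬C) = a + b − a·b on (0.1500, 0.7990) = 0.8291
  C ∨ E = a + b − a·b on (0.0600, 0.8500) = 0.8590
  (¬E ∨ (E ∧ ¬C)) ∧ (C ∨ E) = a·b on (0.8291, 0.8590) = 0.7122
  → value = 0.7122
Under bounded:
  ¬E = 1 − 0.85 = 0.15
  ¬C = 1 − 0.06 = 0.94
  E ∧ ¬C = max(0, a+b−1) on (0.85, 0.94) = 0.79
  ¬E ∨ (E ∧ ¬C) = min(1, a+b) on (0.15, 0.79) = 0.94
  C ∨ E = min(1, a+b) on (0.06, 0.85) = 0.91
  (¬E ∨ (E ∧ ¬C)) ∧ (C ∨ E) = max(0, a+b−1) on (0.94, 0.91) = 0.85
  → value = 0.8500
|0.7122 − 0.8500| = 0.138

0.138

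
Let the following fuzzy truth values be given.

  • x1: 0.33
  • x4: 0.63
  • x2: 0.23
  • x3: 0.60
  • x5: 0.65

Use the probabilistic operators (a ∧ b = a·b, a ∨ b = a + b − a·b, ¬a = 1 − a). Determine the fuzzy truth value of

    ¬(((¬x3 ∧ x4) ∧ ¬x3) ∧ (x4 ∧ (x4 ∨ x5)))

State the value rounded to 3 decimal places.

0.945

¬x3 = 1 − 0.6000 = 0.4000
¬x3 ∧ x4 = a·b on (0.4000, 0.6300) = 0.2520
¬x3 = 1 − 0.6000 = 0.4000
(¬x3 ∧ x4) ∧ ¬x3 = a·b on (0.2520, 0.4000) = 0.1008
x4 ∨ x5 = a + b − a·b on (0.6300, 0.6500) = 0.8705
x4 ∧ (x4 ∨ x5) = a·b on (0.6300, 0.8705) = 0.5484
((¬x3 ∧ x4) ∧ ¬x3) ∧ (x4 ∧ (x4 ∨ x5)) = a·b on (0.1008, 0.5484) = 0.0553
¬(((¬x3 ∧ x4) ∧ ¬x3) ∧ (x4 ∧ (x4 ∨ x5))) = 1 − 0.0553 = 0.9447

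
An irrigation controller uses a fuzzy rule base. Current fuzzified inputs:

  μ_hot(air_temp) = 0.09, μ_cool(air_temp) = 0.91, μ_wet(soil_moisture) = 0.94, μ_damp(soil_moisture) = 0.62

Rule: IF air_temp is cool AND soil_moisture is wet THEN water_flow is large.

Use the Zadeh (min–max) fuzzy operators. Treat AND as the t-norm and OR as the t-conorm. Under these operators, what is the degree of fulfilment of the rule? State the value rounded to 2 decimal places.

0.91

firing strength: cool=0.91, wet=0.94; AND[min(a, b)] → w = 0.91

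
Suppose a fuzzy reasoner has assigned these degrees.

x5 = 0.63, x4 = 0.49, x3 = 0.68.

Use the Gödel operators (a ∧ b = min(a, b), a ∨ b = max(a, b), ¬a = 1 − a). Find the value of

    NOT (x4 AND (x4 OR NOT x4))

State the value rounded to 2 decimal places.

NOT x4 = 1 − 0.49 = 0.51
x4 OR NOT x4 = max(a, b) on (0.49, 0.51) = 0.51
x4 AND (x4 OR NOT x4) = min(a, b) on (0.49, 0.51) = 0.49
NOT (x4 AND (x4 OR NOT x4)) = 1 − 0.49 = 0.51

0.51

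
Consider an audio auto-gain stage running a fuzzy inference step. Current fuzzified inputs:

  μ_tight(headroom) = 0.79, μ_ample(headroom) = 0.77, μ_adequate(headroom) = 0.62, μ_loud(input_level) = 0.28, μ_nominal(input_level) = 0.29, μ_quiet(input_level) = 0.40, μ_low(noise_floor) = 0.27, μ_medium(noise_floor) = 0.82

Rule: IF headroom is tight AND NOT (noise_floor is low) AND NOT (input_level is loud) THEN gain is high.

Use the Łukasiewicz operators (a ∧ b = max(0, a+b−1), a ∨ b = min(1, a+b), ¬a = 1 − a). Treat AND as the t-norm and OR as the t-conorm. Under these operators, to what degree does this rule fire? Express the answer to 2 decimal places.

0.24

firing strength: tight=0.79, ¬low=1−0.27=0.73, ¬loud=1−0.28=0.72; AND[max(0, a+b−1)] → w = 0.24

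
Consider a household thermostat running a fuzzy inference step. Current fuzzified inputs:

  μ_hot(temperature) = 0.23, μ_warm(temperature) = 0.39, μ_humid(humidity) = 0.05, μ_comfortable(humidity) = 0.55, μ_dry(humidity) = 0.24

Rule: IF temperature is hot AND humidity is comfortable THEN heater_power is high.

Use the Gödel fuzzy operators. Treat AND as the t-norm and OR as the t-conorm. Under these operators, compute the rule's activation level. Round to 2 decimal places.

firing strength: hot=0.23, comfortable=0.55; AND[min(a, b)] → w = 0.23

0.23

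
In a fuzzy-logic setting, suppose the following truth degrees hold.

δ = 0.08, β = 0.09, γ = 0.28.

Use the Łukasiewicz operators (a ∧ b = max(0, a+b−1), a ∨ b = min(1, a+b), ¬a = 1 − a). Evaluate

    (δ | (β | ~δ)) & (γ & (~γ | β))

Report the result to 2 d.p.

0.09

~δ = 1 − 0.08 = 0.92
β | ~δ = min(1, a+b) on (0.09, 0.92) = 1.00
δ | (β | ~δ) = min(1, a+b) on (0.08, 1.00) = 1.00
~γ = 1 − 0.28 = 0.72
~γ | β = min(1, a+b) on (0.72, 0.09) = 0.81
γ & (~γ | β) = max(0, a+b−1) on (0.28, 0.81) = 0.09
(δ | (β | ~δ)) & (γ & (~γ | β)) = max(0, a+b−1) on (1.00, 0.09) = 0.09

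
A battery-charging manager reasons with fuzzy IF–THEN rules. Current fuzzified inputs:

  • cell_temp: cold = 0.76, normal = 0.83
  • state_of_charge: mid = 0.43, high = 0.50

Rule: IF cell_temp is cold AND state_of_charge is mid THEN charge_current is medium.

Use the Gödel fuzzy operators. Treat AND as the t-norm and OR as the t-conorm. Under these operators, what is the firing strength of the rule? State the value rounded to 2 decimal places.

firing strength: cold=0.76, mid=0.43; AND[min(a, b)] → w = 0.43

0.43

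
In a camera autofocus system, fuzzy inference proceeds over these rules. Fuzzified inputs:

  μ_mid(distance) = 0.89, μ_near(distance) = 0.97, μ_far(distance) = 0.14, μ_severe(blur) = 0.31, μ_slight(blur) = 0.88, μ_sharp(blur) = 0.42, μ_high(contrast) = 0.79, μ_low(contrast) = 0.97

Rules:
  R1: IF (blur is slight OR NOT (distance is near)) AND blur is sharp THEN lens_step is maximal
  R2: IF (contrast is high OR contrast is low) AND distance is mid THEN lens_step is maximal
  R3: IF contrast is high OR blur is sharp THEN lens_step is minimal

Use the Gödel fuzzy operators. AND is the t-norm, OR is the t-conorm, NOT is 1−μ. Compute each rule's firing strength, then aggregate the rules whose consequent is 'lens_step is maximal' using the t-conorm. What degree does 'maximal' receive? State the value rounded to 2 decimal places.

0.89

R1: (slight=0.88 OR ¬near=1−0.97=0.03) = 0.88; AND[min(a, b)] with sharp=0.42 → w = 0.42
R2: (high=0.79 OR low=0.97) = 0.97; AND[min(a, b)] with mid=0.89 → w = 0.89
R3: high=0.79, sharp=0.42; OR[max(a, b)] → w = 0.79
Rules with consequent 'maximal': {R1, R2} → strengths 0.42, 0.89
Aggregate via t-conorm [max(a, b)]: 0.89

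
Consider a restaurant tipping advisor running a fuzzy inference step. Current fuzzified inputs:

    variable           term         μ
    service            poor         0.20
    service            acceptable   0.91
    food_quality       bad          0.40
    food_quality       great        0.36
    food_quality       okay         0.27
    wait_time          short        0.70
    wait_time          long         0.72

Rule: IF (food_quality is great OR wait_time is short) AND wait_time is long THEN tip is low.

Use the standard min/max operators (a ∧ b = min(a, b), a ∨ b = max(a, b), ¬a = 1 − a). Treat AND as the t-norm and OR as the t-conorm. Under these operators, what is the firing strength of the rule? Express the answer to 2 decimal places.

firing strength: (great=0.36 OR short=0.70) = 0.70; AND[min(a, b)] with long=0.72 → w = 0.70

0.70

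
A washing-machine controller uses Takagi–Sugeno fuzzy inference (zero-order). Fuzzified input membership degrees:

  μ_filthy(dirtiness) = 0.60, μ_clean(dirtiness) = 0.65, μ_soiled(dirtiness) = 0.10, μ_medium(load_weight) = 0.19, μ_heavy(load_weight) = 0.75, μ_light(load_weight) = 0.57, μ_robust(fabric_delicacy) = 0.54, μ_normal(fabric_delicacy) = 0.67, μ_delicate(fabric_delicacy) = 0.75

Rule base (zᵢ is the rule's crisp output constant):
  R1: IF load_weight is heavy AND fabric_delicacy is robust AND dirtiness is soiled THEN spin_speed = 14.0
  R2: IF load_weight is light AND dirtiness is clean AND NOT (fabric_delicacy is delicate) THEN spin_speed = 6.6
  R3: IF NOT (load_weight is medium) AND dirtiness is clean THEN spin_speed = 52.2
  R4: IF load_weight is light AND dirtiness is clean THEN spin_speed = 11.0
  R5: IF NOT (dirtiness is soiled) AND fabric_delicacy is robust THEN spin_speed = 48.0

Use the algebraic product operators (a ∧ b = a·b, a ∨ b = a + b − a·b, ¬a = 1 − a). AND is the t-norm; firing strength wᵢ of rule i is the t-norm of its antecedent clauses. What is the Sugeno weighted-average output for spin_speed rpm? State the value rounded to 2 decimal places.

36.98

R1 (z=14.0): heavy=0.75, robust=0.54, soiled=0.10; AND[a·b] → w = 0.0405
R2 (z=6.6): light=0.57, clean=0.65, ¬delicate=1−0.75=0.25; AND[a·b] → w = 0.0926
R3 (z=52.2): ¬medium=1−0.19=0.81, clean=0.65; AND[a·b] → w = 0.5265
R4 (z=11.0): light=0.57, clean=0.65; AND[a·b] → w = 0.3705
R5 (z=48.0): ¬soiled=1−0.10=0.90, robust=0.54; AND[a·b] → w = 0.4860
Weighted average = (0.0405·14.0 + 0.0926·6.6 + 0.5265·52.2 + 0.3705·11.0 + 0.4860·48.0) / (0.0405 + 0.0926 + 0.5265 + 0.3705 + 0.4860)
  = 56.0651 / 1.5161 = 36.98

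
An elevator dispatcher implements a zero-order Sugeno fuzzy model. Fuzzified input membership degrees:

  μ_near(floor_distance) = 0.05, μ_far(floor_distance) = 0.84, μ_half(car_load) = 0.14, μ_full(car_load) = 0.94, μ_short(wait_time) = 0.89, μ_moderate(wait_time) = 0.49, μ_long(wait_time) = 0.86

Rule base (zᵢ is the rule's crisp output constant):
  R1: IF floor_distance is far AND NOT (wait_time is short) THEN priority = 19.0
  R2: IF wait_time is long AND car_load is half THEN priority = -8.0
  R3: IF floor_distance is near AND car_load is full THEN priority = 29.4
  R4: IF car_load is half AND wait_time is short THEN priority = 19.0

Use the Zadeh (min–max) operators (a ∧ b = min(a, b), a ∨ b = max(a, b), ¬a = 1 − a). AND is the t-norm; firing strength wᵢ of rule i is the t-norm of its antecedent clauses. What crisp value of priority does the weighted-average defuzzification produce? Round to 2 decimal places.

11.59

R1 (z=19.0): far=0.84, ¬short=1−0.89=0.11; AND[min(a, b)] → w = 0.11
R2 (z=-8.0): long=0.86, half=0.14; AND[min(a, b)] → w = 0.14
R3 (z=29.4): near=0.05, full=0.94; AND[min(a, b)] → w = 0.05
R4 (z=19.0): half=0.14, short=0.89; AND[min(a, b)] → w = 0.14
Weighted average = (0.11·19.0 + 0.14·-8.0 + 0.05·29.4 + 0.14·19.0) / (0.11 + 0.14 + 0.05 + 0.14)
  = 5.1000 / 0.4400 = 11.59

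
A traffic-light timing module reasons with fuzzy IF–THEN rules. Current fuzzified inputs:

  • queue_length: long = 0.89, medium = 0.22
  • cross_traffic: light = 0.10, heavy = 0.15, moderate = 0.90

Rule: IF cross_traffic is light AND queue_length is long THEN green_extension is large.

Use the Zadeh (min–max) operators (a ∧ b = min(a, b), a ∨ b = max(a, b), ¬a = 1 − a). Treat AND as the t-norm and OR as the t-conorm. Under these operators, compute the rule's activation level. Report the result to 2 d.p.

0.10

firing strength: light=0.10, long=0.89; AND[min(a, b)] → w = 0.10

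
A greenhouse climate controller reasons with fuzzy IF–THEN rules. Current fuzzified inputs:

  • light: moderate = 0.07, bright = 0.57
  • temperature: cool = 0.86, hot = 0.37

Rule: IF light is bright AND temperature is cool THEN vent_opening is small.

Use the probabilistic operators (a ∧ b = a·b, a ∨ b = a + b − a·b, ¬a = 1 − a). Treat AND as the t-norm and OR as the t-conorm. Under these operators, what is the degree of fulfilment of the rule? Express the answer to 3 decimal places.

0.490

firing strength: bright=0.57, cool=0.86; AND[a·b] → w = 0.4902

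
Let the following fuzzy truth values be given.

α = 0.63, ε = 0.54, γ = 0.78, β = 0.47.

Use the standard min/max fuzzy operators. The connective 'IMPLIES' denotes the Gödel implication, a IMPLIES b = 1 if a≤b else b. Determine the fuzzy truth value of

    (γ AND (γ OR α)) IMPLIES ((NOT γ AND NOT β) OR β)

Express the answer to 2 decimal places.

0.47

γ OR α = max(a, b) on (0.78, 0.63) = 0.78
γ AND (γ OR α) = min(a, b) on (0.78, 0.78) = 0.78
NOT γ = 1 − 0.78 = 0.22
NOT β = 1 − 0.47 = 0.53
NOT γ AND NOT β = min(a, b) on (0.22, 0.53) = 0.22
(NOT γ AND NOT β) OR β = max(a, b) on (0.22, 0.47) = 0.47
(γ AND (γ OR α)) IMPLIES ((NOT γ AND NOT β) OR β)  [Gödel: 1 if a≤b else b] with a=0.78, b=0.47 → 0.47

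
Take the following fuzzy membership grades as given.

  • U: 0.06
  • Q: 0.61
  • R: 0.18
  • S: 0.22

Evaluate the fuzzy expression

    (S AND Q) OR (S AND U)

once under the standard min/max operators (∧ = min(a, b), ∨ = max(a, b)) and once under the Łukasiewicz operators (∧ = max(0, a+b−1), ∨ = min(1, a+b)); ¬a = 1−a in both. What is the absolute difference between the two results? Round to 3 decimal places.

0.220

Under standard min/max:
  S AND Q = min(a, b) on (0.22, 0.61) = 0.22
  S AND U = min(a, b) on (0.22, 0.06) = 0.06
  (S AND Q) OR (S AND U) = max(a, b) on (0.22, 0.06) = 0.22
  → value = 0.2200
Under Łukasiewicz:
  S AND Q = max(0, a+b−1) on (0.22, 0.61) = 0.00
  S AND U = max(0, a+b−1) on (0.22, 0.06) = 0.00
  (S AND Q) OR (S AND U) = min(1, a+b) on (0.00, 0.00) = 0.00
  → value = 0.0000
|0.2200 − 0.0000| = 0.220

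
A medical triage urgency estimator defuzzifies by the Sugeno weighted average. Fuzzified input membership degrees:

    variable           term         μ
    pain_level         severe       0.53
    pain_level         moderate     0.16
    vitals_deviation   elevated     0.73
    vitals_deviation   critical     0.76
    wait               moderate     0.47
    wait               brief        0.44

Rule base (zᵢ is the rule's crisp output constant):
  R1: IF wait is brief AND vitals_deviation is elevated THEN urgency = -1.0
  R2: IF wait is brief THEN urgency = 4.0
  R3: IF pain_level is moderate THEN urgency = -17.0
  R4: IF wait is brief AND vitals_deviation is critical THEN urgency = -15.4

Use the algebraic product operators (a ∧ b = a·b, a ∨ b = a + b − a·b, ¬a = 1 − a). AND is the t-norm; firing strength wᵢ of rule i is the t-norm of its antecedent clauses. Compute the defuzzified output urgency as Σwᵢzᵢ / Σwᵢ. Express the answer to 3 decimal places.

-5.122

R1 (z=-1.0): brief=0.44, elevated=0.73; AND[a·b] → w = 0.3212
R2 (z=4.0): brief=0.44 → w = 0.4400
R3 (z=-17.0): moderate=0.16 → w = 0.1600
R4 (z=-15.4): brief=0.44, critical=0.76; AND[a·b] → w = 0.3344
Weighted average = (0.3212·-1.0 + 0.4400·4.0 + 0.1600·-17.0 + 0.3344·-15.4) / (0.3212 + 0.4400 + 0.1600 + 0.3344)
  = -6.4310 / 1.2556 = -5.122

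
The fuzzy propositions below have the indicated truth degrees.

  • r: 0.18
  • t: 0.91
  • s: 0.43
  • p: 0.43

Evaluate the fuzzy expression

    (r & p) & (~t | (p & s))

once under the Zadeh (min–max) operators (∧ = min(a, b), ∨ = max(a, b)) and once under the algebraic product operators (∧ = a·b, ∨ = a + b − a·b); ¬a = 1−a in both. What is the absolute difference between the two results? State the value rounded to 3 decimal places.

Under Zadeh (min–max):
  r & p = min(a, b) on (0.18, 0.43) = 0.18
  ~t = 1 − 0.91 = 0.09
  p & s = min(a, b) on (0.43, 0.43) = 0.43
  ~t | (p & s) = max(a, b) on (0.09, 0.43) = 0.43
  (r & p) & (~t | (p & s)) = min(a, b) on (0.18, 0.43) = 0.18
  → value = 0.1800
Under algebraic product:
  r & p = a·b on (0.1800, 0.4300) = 0.0774
  ~t = 1 − 0.9100 = 0.0900
  p & s = a·b on (0.4300, 0.4300) = 0.1849
  ~t | (p & s) = a + b − a·b on (0.0900, 0.1849) = 0.2583
  (r & p) & (~t | (p & s)) = a·b on (0.0774, 0.2583) = 0.0200
  → value = 0.0200
|0.1800 − 0.0200| = 0.160

0.160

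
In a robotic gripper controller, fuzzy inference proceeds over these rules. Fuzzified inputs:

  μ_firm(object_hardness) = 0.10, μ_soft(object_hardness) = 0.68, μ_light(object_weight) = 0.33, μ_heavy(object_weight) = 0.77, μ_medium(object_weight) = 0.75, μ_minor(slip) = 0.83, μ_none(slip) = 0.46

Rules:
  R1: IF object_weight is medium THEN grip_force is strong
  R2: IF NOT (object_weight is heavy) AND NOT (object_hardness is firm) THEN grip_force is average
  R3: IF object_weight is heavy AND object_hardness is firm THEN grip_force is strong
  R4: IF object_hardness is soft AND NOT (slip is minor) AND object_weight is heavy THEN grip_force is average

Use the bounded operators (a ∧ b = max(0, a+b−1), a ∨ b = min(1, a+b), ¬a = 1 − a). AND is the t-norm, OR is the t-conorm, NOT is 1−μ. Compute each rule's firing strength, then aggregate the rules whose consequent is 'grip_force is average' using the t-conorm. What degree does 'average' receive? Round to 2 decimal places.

0.13

R1: medium=0.75 → w = 0.75
R2: ¬heavy=1−0.77=0.23, ¬firm=1−0.10=0.90; AND[max(0, a+b−1)] → w = 0.13
R3: heavy=0.77, firm=0.10; AND[max(0, a+b−1)] → w = 0.00
R4: soft=0.68, ¬minor=1−0.83=0.17, heavy=0.77; AND[max(0, a+b−1)] → w = 0.00
Rules with consequent 'average': {R2, R4} → strengths 0.13, 0.00
Aggregate via t-conorm [min(1, a+b)]: 0.13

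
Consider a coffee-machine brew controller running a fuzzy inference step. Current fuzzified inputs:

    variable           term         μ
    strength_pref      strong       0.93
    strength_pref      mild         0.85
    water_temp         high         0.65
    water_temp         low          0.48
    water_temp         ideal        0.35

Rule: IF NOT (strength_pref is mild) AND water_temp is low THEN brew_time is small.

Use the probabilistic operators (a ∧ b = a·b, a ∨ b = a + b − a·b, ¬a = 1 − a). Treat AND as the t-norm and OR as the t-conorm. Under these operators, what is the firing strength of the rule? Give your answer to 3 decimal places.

0.072

firing strength: ¬mild=1−0.85=0.15, low=0.48; AND[a·b] → w = 0.0720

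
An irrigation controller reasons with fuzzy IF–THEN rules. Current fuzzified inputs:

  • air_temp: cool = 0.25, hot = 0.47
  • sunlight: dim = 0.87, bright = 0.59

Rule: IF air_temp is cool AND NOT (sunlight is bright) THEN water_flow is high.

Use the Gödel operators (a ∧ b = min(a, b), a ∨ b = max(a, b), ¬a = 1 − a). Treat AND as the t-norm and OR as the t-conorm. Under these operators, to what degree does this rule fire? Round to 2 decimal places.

0.25

firing strength: cool=0.25, ¬bright=1−0.59=0.41; AND[min(a, b)] → w = 0.25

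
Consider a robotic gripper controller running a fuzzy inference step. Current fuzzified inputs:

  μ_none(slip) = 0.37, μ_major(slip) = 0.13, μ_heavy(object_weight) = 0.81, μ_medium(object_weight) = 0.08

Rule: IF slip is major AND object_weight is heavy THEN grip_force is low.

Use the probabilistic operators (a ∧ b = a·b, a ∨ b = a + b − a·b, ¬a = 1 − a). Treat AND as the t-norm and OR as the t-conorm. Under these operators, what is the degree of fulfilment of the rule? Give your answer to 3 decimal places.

0.105

firing strength: major=0.13, heavy=0.81; AND[a·b] → w = 0.1053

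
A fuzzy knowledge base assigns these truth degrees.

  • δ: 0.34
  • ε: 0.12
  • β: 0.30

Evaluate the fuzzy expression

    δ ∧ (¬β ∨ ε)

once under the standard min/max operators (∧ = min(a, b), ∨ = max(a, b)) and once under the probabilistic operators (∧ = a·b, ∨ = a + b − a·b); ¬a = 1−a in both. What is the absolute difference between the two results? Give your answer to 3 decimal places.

Under standard min/max:
  ¬β = 1 − 0.30 = 0.70
  ¬β ∨ ε = max(a, b) on (0.70, 0.12) = 0.70
  δ ∧ (¬β ∨ ε) = min(a, b) on (0.34, 0.70) = 0.34
  → value = 0.3400
Under probabilistic:
  ¬β = 1 − 0.3000 = 0.7000
  ¬β ∨ ε = a + b − a·b on (0.7000, 0.1200) = 0.7360
  δ ∧ (¬β ∨ ε) = a·b on (0.3400, 0.7360) = 0.2502
  → value = 0.2502
|0.3400 − 0.2502| = 0.090

0.090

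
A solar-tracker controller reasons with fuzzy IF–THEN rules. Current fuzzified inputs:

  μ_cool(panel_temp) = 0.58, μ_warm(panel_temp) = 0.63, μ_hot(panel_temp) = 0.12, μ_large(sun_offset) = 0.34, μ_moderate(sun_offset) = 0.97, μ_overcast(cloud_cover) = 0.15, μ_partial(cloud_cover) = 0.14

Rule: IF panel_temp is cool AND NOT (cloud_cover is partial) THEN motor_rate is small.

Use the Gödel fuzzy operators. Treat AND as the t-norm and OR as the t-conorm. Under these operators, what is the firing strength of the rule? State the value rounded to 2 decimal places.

firing strength: cool=0.58, ¬partial=1−0.14=0.86; AND[min(a, b)] → w = 0.58

0.58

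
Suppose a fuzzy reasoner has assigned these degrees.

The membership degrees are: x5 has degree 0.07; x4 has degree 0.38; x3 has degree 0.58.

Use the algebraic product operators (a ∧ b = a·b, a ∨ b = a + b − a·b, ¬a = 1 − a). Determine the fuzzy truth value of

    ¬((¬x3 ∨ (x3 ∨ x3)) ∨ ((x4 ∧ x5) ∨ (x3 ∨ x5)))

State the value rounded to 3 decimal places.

¬x3 = 1 − 0.5800 = 0.4200
x3 ∨ x3 = a + b − a·b on (0.5800, 0.5800) = 0.8236
¬x3 ∨ (x3 ∨ x3) = a + b − a·b on (0.4200, 0.8236) = 0.8977
x4 ∧ x5 = a·b on (0.3800, 0.0700) = 0.0266
x3 ∨ x5 = a + b − a·b on (0.5800, 0.0700) = 0.6094
(x4 ∧ x5) ∨ (x3 ∨ x5) = a + b − a·b on (0.0266, 0.6094) = 0.6198
(¬x3 ∨ (x3 ∨ x3)) ∨ ((x4 ∧ x5) ∨ (x3 ∨ x5)) = a + b − a·b on (0.8977, 0.6198) = 0.9611
¬((¬x3 ∨ (x3 ∨ x3)) ∨ ((x4 ∧ x5) ∨ (x3 ∨ x5))) = 1 − 0.9611 = 0.0389

0.039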